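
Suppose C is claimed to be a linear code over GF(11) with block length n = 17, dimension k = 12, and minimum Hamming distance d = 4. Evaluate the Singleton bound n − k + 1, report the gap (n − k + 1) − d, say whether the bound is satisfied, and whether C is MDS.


Singleton RHS = n − k + 1 = 6, slack = 2, bound satisfied, not MDS.

Singleton bound: d ≤ n − k + 1.
Here n = 17, k = 12, so n − k + 1 = 6.
Given d = 4, check d ≤ 6: YES.
Slack = (n − k + 1) − d = 2.
The code is NOT MDS (slack = 2 > 0).
Description: the claimed parameters are [17, 12, 4]_11; such a code would be non-MDS.


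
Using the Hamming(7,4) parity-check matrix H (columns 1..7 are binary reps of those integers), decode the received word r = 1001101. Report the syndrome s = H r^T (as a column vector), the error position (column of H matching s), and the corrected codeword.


s = (1, 1, 1)^T, error position = 7, corrected codeword c = 1001100

Compute s = H r^T mod 2 one row at a time:
  s_1 = 1 + 1 + 0 + 1 = 3 ≡ 1 (mod 2).
  s_2 = 0 + 0 + 0 + 1 = 1 ≡ 1 (mod 2).
  s_3 = 1 + 0 + 1 + 1 = 3 ≡ 1 (mod 2).
s = (1, 1, 1)^T — this equals column 7 of H (binary 111), so error is at position 7.
Correct: flip bit 7 of r = 1001101 to get c = 1001100.


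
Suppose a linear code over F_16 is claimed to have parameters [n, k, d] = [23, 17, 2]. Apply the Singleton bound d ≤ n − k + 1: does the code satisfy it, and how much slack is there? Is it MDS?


Singleton RHS = n − k + 1 = 7, slack = 5, bound satisfied, not MDS.

Singleton bound: d ≤ n − k + 1.
Here n = 23, k = 17, so n − k + 1 = 7.
Given d = 2, check d ≤ 7: YES.
Slack = (n − k + 1) − d = 5.
The code is NOT MDS (slack = 5 > 0).
Description: the claimed parameters are [23, 17, 2]_16; such a code would be non-MDS.


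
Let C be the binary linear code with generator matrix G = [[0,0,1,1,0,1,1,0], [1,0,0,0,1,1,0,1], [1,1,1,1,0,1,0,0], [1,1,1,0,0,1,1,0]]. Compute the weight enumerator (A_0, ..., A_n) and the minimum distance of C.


Weight distribution: A_0 = 1, A_2 = 2, A_3 = 2, A_4 = 3, A_5 = 6, A_6 = 2. Minimum distance d = 2.

Enumerate all 2^4 = 16 messages m ∈ F_2^4.
For each, compute codeword c = mG in F_2^8, then tally its weight.
  m = 0000 → c = 00000000, weight = 0.
  m = 1000 → c = 00110110, weight = 4.
  m = 0100 → c = 10001101, weight = 4.
  m = 1100 → c = 10111011, weight = 6.
  m = 0010 → c = 11110100, weight = 5.
  m = 1010 → c = 11000010, weight = 3.
  m = 0110 → c = 01111001, weight = 5.
  m = 1110 → c = 01001111, weight = 5.
  m = 0001 → c = 11100110, weight = 5.
  m = 1001 → c = 11010000, weight = 3.
  m = 0101 → c = 01101011, weight = 5.
  m = 1101 → c = 01011101, weight = 5.
  m = 0011 → c = 00010010, weight = 2.
  m = 1011 → c = 00100100, weight = 2.
  m = 0111 → c = 10011111, weight = 6.
  m = 1111 → c = 10101001, weight = 4.
Tally weights:
  weight 0: 1 codewords.
  weight 2: 2 codewords.
  weight 3: 2 codewords.
  weight 4: 3 codewords.
  weight 5: 6 codewords.
  weight 6: 2 codewords.
Minimum distance d = smallest w > 0 with A_w > 0 = 2.
Sanity: Σ A_w = 16 = 2^4 = 16 ✓.


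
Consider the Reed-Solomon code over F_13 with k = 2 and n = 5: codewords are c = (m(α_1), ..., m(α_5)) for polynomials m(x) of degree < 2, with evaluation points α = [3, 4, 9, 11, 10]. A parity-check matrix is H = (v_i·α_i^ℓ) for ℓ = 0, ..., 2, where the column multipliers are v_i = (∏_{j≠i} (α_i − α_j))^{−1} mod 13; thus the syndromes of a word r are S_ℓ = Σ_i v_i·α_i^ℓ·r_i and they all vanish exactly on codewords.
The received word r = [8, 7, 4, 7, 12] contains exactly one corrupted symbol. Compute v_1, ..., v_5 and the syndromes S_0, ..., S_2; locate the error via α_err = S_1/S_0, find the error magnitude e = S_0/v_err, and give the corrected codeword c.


S = (11, 5, 7), error at position 2, error magnitude e = 4, c = [8, 3, 4, 7, 12].

Step 1: column multipliers v_i = (∏_{j≠i}(α_i − α_j))^{−1} mod 13.
  i = 1 (α = 3): (3−4)(3−9)(3−11)(3−10) = (−1)·(−6)·(−8)·(−7) = 336 ≡ 11, so v_1 = 11^{−1} = 6 (mod 13).
  i = 2 (α = 4): (4−3)(4−9)(4−11)(4−10) = 1·(−5)·(−7)·(−6) = −210 ≡ 11, so v_2 = 11^{−1} = 6 (mod 13).
  i = 3 (α = 9): (9−3)(9−4)(9−11)(9−10) = 6·5·(−2)·(−1) = 60 ≡ 8, so v_3 = 8^{−1} = 5 (mod 13).
  i = 4 (α = 11): (11−3)(11−4)(11−9)(11−10) = 8·7·2·1 = 112 ≡ 8, so v_4 = 8^{−1} = 5 (mod 13).
  i = 5 (α = 10): (10−3)(10−4)(10−9)(10−11) = 7·6·1·(−1) = −42 ≡ 10, so v_5 = 10^{−1} = 4 (mod 13).
  v = [6, 6, 5, 5, 4].
Step 2: syndromes of r = [8, 7, 4, 7, 12] (all sums mod 13).
  S_0 = Σ v_i r_i = 6·8 + 6·7 + 5·4 + 5·7 + 4·12 = 193 ≡ 11.
  S_1 = Σ v_i α_i r_i = 6·3·8 + 6·4·7 + 5·9·4 + 5·11·7 + 4·10·12 = 1357 ≡ 5.
  α_i^2 mod 13 = [9, 3, 3, 4, 9].
  S_2 = Σ v_i α_i^2 r_i = 6·9·8 + 6·3·7 + 5·3·4 + 5·4·7 + 4·9·12 = 1190 ≡ 7.
  S = (11, 5, 7) ≠ 0, so r is not a codeword (an error is present).
Step 3: locate the error. For a single error e at position i, S_ℓ = v_i·e·α_i^ℓ, so α_err = S_1/S_0.
  S_0^{−1} = 11^{−1} = 6 (mod 13), so α_err = 5·6 = 30 ≡ 4 = α_2. Error position i = 2.
  Consistency check: S_2/S_1 = 7·8 = 56 ≡ 4 = α_err ✓ (single-error assumption holds).
Step 4: error magnitude e = S_0/v_2 = S_0·∏_{j≠2}(α_2 − α_j) = 11·11 = 121 ≡ 4 (mod 13).
Step 5: correct position 2: c_2 = r_2 − e = 7 − 4 ≡ 3 (mod 13). Hence c = [8, 3, 4, 7, 12].
  Check: interpolating c through the α_i gives m(x) = 10 + 8·x (degree < 2) with m(α_i) = c_i for every i, so c is indeed a codeword.


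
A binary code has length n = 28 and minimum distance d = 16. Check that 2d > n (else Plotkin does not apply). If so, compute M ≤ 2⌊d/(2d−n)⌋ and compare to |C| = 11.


Plotkin bound M ≤ 8; given |C| = 11 > bound (violated).

Check applicability: 2d = 32, n = 28.
2d − n = 4 > 0, so Plotkin applies.
Compute d/(2d−n) = 16/4 ≈ 4.0000.
⌊d/(2d−n)⌋ = 4.
Plotkin bound: M ≤ 2·4 = 8.
Given |C| = 11, check: VIOLATED.
This |C| is above the Plotkin bound, so no binary code with n = 28, d = 16 and 11 codewords exists.


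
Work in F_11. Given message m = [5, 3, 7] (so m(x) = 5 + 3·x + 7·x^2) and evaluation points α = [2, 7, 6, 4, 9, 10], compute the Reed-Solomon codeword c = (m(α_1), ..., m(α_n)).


c = [6, 6, 0, 8, 5, 9]

Message polynomial: m(x) = 5 + 3·x + 7·x^2 (mod 11).
For each evaluation point α_i, compute m(α_i) mod 11:
  α_1 = 2: Horner steps 7 → 6 → 6, so m(2) = 6.
  α_2 = 7: Horner steps 7 → 8 → 6, so m(7) = 6.
  α_3 = 6: Horner steps 7 → 1 → 0, so m(6) = 0.
  α_4 = 4: Horner steps 7 → 9 → 8, so m(4) = 8.
  α_5 = 9: Horner steps 7 → 0 → 5, so m(9) = 5.
  α_6 = 10: Horner steps 7 → 7 → 9, so m(10) = 9.
Codeword c = [6, 6, 0, 8, 5, 9] ∈ F_11^6.


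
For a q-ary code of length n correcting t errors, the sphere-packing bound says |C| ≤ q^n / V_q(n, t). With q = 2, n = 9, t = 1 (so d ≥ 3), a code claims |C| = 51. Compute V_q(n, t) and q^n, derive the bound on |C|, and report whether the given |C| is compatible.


V_q(n, t) = 10, q^n = 512, Hamming bound = 51, |C| = 51 ≤ bound (satisfied).

Step 1: Compute V_q(n, t) = Σ_{j=0}^1 C(n, j) (q−1)^j.
  j = 0: C(9,0)·(1)^0 = 1·1 = 1.
  j = 1: C(9,1)·(1)^1 = 9·1 = 9.
  V_q(n, t) = 1 + 9 = 10.
Step 2: q^n = 2^9 = 512.
Step 3: Hamming bound ⌊q^n / V_q(n,t)⌋ = ⌊512/10⌋ = 51.
Step 4: Compare |C| = 51 to 51: satisfied.
The claimed |C| lies at the Hamming bound (tight).


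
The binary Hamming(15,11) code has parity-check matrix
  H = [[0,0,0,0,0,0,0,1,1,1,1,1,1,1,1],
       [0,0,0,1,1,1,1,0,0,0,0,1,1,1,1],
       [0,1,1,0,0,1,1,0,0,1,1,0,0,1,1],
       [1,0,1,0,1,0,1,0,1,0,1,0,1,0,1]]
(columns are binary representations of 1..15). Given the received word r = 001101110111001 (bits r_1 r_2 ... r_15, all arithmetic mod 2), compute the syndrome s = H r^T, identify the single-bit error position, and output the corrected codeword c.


s = (1, 1, 0, 0)^T, error position = 12, corrected codeword c = 001101110110001

Compute s = H r^T mod 2 one row at a time:
  s_1 = 1 + 0 + 1 + 1 + 1 + 0 + 0 + 1 = 5 ≡ 1 (mod 2).
  s_2 = 1 + 0 + 1 + 1 + 1 + 0 + 0 + 1 = 5 ≡ 1 (mod 2).
  s_3 = 0 + 1 + 1 + 1 + 1 + 1 + 0 + 1 = 6 ≡ 0 (mod 2).
  s_4 = 0 + 1 + 0 + 1 + 0 + 1 + 0 + 1 = 4 ≡ 0 (mod 2).
s = (1, 1, 0, 0)^T — this equals column 12 of H (binary 1100), so error is at position 12.
Correct: flip bit 12 of r = 001101110111001 to get c = 001101110110001.


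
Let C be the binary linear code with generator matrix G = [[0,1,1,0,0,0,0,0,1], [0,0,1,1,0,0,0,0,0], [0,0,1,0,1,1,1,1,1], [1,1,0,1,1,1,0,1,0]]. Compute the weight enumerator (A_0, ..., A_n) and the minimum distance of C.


Weight distribution: A_0 = 1, A_2 = 1, A_3 = 4, A_4 = 1, A_5 = 2, A_6 = 5, A_7 = 2. Minimum distance d = 2.

Enumerate all 2^4 = 16 messages m ∈ F_2^4.
For each, compute codeword c = mG in F_2^9, then tally its weight.
  m = 0000 → c = 000000000, weight = 0.
  m = 1000 → c = 011000001, weight = 3.
  m = 0100 → c = 001100000, weight = 2.
  m = 1100 → c = 010100001, weight = 3.
  m = 0010 → c = 001011111, weight = 6.
  m = 1010 → c = 010011110, weight = 5.
  m = 0110 → c = 000111111, weight = 6.
  m = 1110 → c = 011111110, weight = 7.
  m = 0001 → c = 110111010, weight = 6.
  m = 1001 → c = 101111011, weight = 7.
  m = 0101 → c = 111011010, weight = 6.
  m = 1101 → c = 100011011, weight = 5.
  m = 0011 → c = 111100101, weight = 6.
  m = 1011 → c = 100100100, weight = 3.
  m = 0111 → c = 110000101, weight = 4.
  m = 1111 → c = 101000100, weight = 3.
Tally weights:
  weight 0: 1 codewords.
  weight 2: 1 codewords.
  weight 3: 4 codewords.
  weight 4: 1 codewords.
  weight 5: 2 codewords.
  weight 6: 5 codewords.
  weight 7: 2 codewords.
Minimum distance d = smallest w > 0 with A_w > 0 = 2.
Sanity: Σ A_w = 16 = 2^4 = 16 ✓.


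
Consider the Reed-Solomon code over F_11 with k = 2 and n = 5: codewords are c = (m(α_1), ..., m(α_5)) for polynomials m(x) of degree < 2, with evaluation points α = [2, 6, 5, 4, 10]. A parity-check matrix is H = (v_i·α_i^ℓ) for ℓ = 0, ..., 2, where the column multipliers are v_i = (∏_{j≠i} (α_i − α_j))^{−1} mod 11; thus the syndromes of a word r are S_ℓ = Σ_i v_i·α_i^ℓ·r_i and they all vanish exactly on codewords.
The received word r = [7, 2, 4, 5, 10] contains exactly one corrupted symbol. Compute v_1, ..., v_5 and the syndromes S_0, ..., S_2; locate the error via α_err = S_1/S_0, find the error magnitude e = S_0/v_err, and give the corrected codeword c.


S = (10, 5, 8), error at position 2, error magnitude e = 10, c = [7, 3, 4, 5, 10].

Step 1: column multipliers v_i = (∏_{j≠i}(α_i − α_j))^{−1} mod 11.
  i = 1 (α = 2): (2−6)(2−5)(2−4)(2−10) = (−4)·(−3)·(−2)·(−8) = 192 ≡ 5, so v_1 = 5^{−1} = 9 (mod 11).
  i = 2 (α = 6): (6−2)(6−5)(6−4)(6−10) = 4·1·2·(−4) = −32 ≡ 1, so v_2 = 1^{−1} = 1 (mod 11).
  i = 3 (α = 5): (5−2)(5−6)(5−4)(5−10) = 3·(−1)·1·(−5) = 15 ≡ 4, so v_3 = 4^{−1} = 3 (mod 11).
  i = 4 (α = 4): (4−2)(4−6)(4−5)(4−10) = 2·(−2)·(−1)·(−6) = −24 ≡ 9, so v_4 = 9^{−1} = 5 (mod 11).
  i = 5 (α = 10): (10−2)(10−6)(10−5)(10−4) = 8·4·5·6 = 960 ≡ 3, so v_5 = 3^{−1} = 4 (mod 11).
  v = [9, 1, 3, 5, 4].
Step 2: syndromes of r = [7, 2, 4, 5, 10] (all sums mod 11).
  S_0 = Σ v_i r_i = 9·7 + 1·2 + 3·4 + 5·5 + 4·10 = 142 ≡ 10.
  S_1 = Σ v_i α_i r_i = 9·2·7 + 1·6·2 + 3·5·4 + 5·4·5 + 4·10·10 = 698 ≡ 5.
  α_i^2 mod 11 = [4, 3, 3, 5, 1].
  S_2 = Σ v_i α_i^2 r_i = 9·4·7 + 1·3·2 + 3·3·4 + 5·5·5 + 4·1·10 = 459 ≡ 8.
  S = (10, 5, 8) ≠ 0, so r is not a codeword (an error is present).
Step 3: locate the error. For a single error e at position i, S_ℓ = v_i·e·α_i^ℓ, so α_err = S_1/S_0.
  S_0^{−1} = 10^{−1} = 10 (mod 11), so α_err = 5·10 = 50 ≡ 6 = α_2. Error position i = 2.
  Consistency check: S_2/S_1 = 8·9 = 72 ≡ 6 = α_err ✓ (single-error assumption holds).
Step 4: error magnitude e = S_0/v_2 = S_0·∏_{j≠2}(α_2 − α_j) = 10·1 = 10 ≡ 10 (mod 11).
Step 5: correct position 2: c_2 = r_2 − e = 2 − 10 ≡ 3 (mod 11). Hence c = [7, 3, 4, 5, 10].
  Check: interpolating c through the α_i gives m(x) = 9 + 10·x (degree < 2) with m(α_i) = c_i for every i, so c is indeed a codeword.


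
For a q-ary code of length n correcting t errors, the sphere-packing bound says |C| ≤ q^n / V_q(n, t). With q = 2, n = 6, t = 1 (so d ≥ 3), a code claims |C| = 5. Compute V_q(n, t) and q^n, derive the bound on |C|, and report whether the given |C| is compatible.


V_q(n, t) = 7, q^n = 64, Hamming bound = 9, |C| = 5 ≤ bound (satisfied).

Step 1: Compute V_q(n, t) = Σ_{j=0}^1 C(n, j) (q−1)^j.
  j = 0: C(6,0)·(1)^0 = 1·1 = 1.
  j = 1: C(6,1)·(1)^1 = 6·1 = 6.
  V_q(n, t) = 1 + 6 = 7.
Step 2: q^n = 2^6 = 64.
Step 3: Hamming bound ⌊q^n / V_q(n,t)⌋ = ⌊64/7⌋ = 9.
Step 4: Compare |C| = 5 to 9: satisfied.
The claimed |C| lies below the Hamming bound.


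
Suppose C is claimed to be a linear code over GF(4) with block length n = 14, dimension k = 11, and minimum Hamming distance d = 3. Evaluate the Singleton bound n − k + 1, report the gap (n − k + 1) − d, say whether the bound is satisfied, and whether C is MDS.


Singleton RHS = n − k + 1 = 4, slack = 1, bound satisfied, not MDS.

Singleton bound: d ≤ n − k + 1.
Here n = 14, k = 11, so n − k + 1 = 4.
Given d = 3, check d ≤ 4: YES.
Slack = (n − k + 1) − d = 1.
The code is NOT MDS (slack = 1 > 0).
Description: the claimed parameters are [14, 11, 3]_4; such a code would be non-MDS.


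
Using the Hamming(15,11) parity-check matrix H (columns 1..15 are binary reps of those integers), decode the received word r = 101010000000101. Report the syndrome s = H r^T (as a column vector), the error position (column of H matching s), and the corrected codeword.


s = (0, 1, 0, 1)^T, error position = 5, corrected codeword c = 101000000000101

Compute s = H r^T mod 2 one row at a time:
  s_1 = 0 + 0 + 0 + 0 + 0 + 1 + 0 + 1 = 2 ≡ 0 (mod 2).
  s_2 = 0 + 1 + 0 + 0 + 0 + 1 + 0 + 1 = 3 ≡ 1 (mod 2).
  s_3 = 0 + 1 + 0 + 0 + 0 + 0 + 0 + 1 = 2 ≡ 0 (mod 2).
  s_4 = 1 + 1 + 1 + 0 + 0 + 0 + 1 + 1 = 5 ≡ 1 (mod 2).
s = (0, 1, 0, 1)^T — this equals column 5 of H (binary 0101), so error is at position 5.
Correct: flip bit 5 of r = 101010000000101 to get c = 101000000000101.


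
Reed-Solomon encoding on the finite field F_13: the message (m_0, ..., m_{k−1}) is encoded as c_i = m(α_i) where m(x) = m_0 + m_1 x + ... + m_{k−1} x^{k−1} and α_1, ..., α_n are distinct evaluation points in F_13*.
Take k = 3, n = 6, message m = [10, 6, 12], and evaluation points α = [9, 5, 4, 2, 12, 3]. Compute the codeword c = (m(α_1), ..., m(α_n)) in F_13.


c = [9, 2, 5, 5, 3, 6]

Message polynomial: m(x) = 10 + 6·x + 12·x^2 (mod 13).
For each evaluation point α_i, compute m(α_i) mod 13:
  α_1 = 9: Horner steps 12 → 10 → 9, so m(9) = 9.
  α_2 = 5: Horner steps 12 → 1 → 2, so m(5) = 2.
  α_3 = 4: Horner steps 12 → 2 → 5, so m(4) = 5.
  α_4 = 2: Horner steps 12 → 4 → 5, so m(2) = 5.
  α_5 = 12: Horner steps 12 → 7 → 3, so m(12) = 3.
  α_6 = 3: Horner steps 12 → 3 → 6, so m(3) = 6.
Codeword c = [9, 2, 5, 5, 3, 6] ∈ F_13^6.


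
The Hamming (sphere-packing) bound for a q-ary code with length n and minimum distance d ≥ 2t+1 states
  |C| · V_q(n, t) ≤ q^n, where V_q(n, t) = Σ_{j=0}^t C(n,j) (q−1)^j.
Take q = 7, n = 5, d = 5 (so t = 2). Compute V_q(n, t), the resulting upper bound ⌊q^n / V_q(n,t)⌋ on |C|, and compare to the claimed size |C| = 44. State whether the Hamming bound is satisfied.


V_q(n, t) = 391, q^n = 16807, Hamming bound = 42, |C| = 44 > bound (violated).

Step 1: Compute V_q(n, t) = Σ_{j=0}^2 C(n, j) (q−1)^j.
  j = 0: C(5,0)·(6)^0 = 1·1 = 1.
  j = 1: C(5,1)·(6)^1 = 5·6 = 30.
  j = 2: C(5,2)·(6)^2 = 10·36 = 360.
  V_q(n, t) = 1 + 30 + 360 = 391.
Step 2: q^n = 7^5 = 16807.
Step 3: Hamming bound ⌊q^n / V_q(n,t)⌋ = ⌊16807/391⌋ = 42.
Step 4: Compare |C| = 44 to 42: violated.
The claimed |C| lies above the Hamming bound, so no 7-ary code of length 5 with d ≥ 5 can have 44 codewords.


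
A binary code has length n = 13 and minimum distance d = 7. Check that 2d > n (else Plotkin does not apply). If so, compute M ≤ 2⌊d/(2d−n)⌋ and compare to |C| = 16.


Plotkin bound M ≤ 14; given |C| = 16 > bound (violated).

Check applicability: 2d = 14, n = 13.
2d − n = 1 > 0, so Plotkin applies.
Compute d/(2d−n) = 7/1 ≈ 7.0000.
⌊d/(2d−n)⌋ = 7.
Plotkin bound: M ≤ 2·7 = 14.
Given |C| = 16, check: VIOLATED.
This |C| is above the Plotkin bound, so no binary code with n = 13, d = 7 and 16 codewords exists.


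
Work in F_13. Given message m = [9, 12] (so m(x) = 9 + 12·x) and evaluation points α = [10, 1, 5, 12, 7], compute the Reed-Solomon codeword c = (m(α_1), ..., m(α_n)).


c = [12, 8, 4, 10, 2]

Message polynomial: m(x) = 9 + 12·x (mod 13).
For each evaluation point α_i, compute m(α_i) mod 13:
  α_1 = 10: Horner steps 12 → 12, so m(10) = 12.
  α_2 = 1: Horner steps 12 → 8, so m(1) = 8.
  α_3 = 5: Horner steps 12 → 4, so m(5) = 4.
  α_4 = 12: Horner steps 12 → 10, so m(12) = 10.
  α_5 = 7: Horner steps 12 → 2, so m(7) = 2.
Codeword c = [12, 8, 4, 10, 2] ∈ F_13^5.


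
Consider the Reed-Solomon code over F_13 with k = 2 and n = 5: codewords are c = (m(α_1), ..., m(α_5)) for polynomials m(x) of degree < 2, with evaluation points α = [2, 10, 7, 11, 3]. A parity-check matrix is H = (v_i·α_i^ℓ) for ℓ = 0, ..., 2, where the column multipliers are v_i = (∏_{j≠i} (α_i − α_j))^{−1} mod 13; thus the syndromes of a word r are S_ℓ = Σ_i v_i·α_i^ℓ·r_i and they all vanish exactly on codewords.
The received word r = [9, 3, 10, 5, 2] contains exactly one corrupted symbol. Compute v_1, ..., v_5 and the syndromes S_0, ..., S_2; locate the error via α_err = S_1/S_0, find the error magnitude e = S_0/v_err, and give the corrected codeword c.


S = (1, 2, 4), error at position 1, error magnitude e = 9, c = [0, 3, 10, 5, 2].

Step 1: column multipliers v_i = (∏_{j≠i}(α_i − α_j))^{−1} mod 13.
  i = 1 (α = 2): (2−10)(2−7)(2−11)(2−3) = (−8)·(−5)·(−9)·(−1) = 360 ≡ 9, so v_1 = 9^{−1} = 3 (mod 13).
  i = 2 (α = 10): (10−2)(10−7)(10−11)(10−3) = 8·3·(−1)·7 = −168 ≡ 1, so v_2 = 1^{−1} = 1 (mod 13).
  i = 3 (α = 7): (7−2)(7−10)(7−11)(7−3) = 5·(−3)·(−4)·4 = 240 ≡ 6, so v_3 = 6^{−1} = 11 (mod 13).
  i = 4 (α = 11): (11−2)(11−10)(11−7)(11−3) = 9·1·4·8 = 288 ≡ 2, so v_4 = 2^{−1} = 7 (mod 13).
  i = 5 (α = 3): (3−2)(3−10)(3−7)(3−11) = 1·(−7)·(−4)·(−8) = −224 ≡ 10, so v_5 = 10^{−1} = 4 (mod 13).
  v = [3, 1, 11, 7, 4].
Step 2: syndromes of r = [9, 3, 10, 5, 2] (all sums mod 13).
  S_0 = Σ v_i r_i = 3·9 + 1·3 + 11·10 + 7·5 + 4·2 = 183 ≡ 1.
  S_1 = Σ v_i α_i r_i = 3·2·9 + 1·10·3 + 11·7·10 + 7·11·5 + 4·3·2 = 1263 ≡ 2.
  α_i^2 mod 13 = [4, 9, 10, 4, 9].
  S_2 = Σ v_i α_i^2 r_i = 3·4·9 + 1·9·3 + 11·10·10 + 7·4·5 + 4·9·2 = 1447 ≡ 4.
  S = (1, 2, 4) ≠ 0, so r is not a codeword (an error is present).
Step 3: locate the error. For a single error e at position i, S_ℓ = v_i·e·α_i^ℓ, so α_err = S_1/S_0.
  S_0^{−1} = 1^{−1} = 1 (mod 13), so α_err = 2·1 = 2 ≡ 2 = α_1. Error position i = 1.
  Consistency check: S_2/S_1 = 4·7 = 28 ≡ 2 = α_err ✓ (single-error assumption holds).
Step 4: error magnitude e = S_0/v_1 = S_0·∏_{j≠1}(α_1 − α_j) = 1·9 = 9 ≡ 9 (mod 13).
Step 5: correct position 1: c_1 = r_1 − e = 9 − 9 ≡ 0 (mod 13). Hence c = [0, 3, 10, 5, 2].
  Check: interpolating c through the α_i gives m(x) = 9 + 2·x (degree < 2) with m(α_i) = c_i for every i, so c is indeed a codeword.


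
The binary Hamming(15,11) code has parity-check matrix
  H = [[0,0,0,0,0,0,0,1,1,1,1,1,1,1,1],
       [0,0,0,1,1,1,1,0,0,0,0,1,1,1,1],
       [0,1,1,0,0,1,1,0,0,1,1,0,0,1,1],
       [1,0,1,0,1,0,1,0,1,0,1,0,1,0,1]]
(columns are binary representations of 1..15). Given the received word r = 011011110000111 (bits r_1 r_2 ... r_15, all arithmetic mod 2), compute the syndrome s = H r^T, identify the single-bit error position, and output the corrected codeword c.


s = (0, 0, 0, 1)^T, error position = 1, corrected codeword c = 111011110000111

Compute s = H r^T mod 2 one row at a time:
  s_1 = 1 + 0 + 0 + 0 + 0 + 1 + 1 + 1 = 4 ≡ 0 (mod 2).
  s_2 = 0 + 1 + 1 + 1 + 0 + 1 + 1 + 1 = 6 ≡ 0 (mod 2).
  s_3 = 1 + 1 + 1 + 1 + 0 + 0 + 1 + 1 = 6 ≡ 0 (mod 2).
  s_4 = 0 + 1 + 1 + 1 + 0 + 0 + 1 + 1 = 5 ≡ 1 (mod 2).
s = (0, 0, 0, 1)^T — this equals column 1 of H (binary 0001), so error is at position 1.
Correct: flip bit 1 of r = 011011110000111 to get c = 111011110000111.


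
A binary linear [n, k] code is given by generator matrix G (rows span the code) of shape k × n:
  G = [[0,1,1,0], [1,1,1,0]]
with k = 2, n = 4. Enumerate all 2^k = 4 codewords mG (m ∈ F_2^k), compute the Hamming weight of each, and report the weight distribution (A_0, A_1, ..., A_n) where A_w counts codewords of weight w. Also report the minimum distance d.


Weight distribution: A_0 = 1, A_1 = 1, A_2 = 1, A_3 = 1. Minimum distance d = 1.

Enumerate all 2^2 = 4 messages m ∈ F_2^2.
For each, compute codeword c = mG in F_2^4, then tally its weight.
  m = 00 → c = 0000, weight = 0.
  m = 10 → c = 0110, weight = 2.
  m = 01 → c = 1110, weight = 3.
  m = 11 → c = 1000, weight = 1.
Tally weights:
  weight 0: 1 codewords.
  weight 1: 1 codewords.
  weight 2: 1 codewords.
  weight 3: 1 codewords.
Minimum distance d = smallest w > 0 with A_w > 0 = 1.
Sanity: Σ A_w = 4 = 2^2 = 4 ✓.


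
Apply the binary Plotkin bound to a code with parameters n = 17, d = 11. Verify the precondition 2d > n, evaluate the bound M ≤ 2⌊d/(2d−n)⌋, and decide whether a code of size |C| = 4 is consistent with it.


Plotkin bound M ≤ 4; given |C| = 4 ≤ bound (satisfied).

Check applicability: 2d = 22, n = 17.
2d − n = 5 > 0, so Plotkin applies.
Compute d/(2d−n) = 11/5 ≈ 2.2000.
⌊d/(2d−n)⌋ = 2.
Plotkin bound: M ≤ 2·2 = 4.
Given |C| = 4, check: satisfied.
This |C| is at the Plotkin bound.


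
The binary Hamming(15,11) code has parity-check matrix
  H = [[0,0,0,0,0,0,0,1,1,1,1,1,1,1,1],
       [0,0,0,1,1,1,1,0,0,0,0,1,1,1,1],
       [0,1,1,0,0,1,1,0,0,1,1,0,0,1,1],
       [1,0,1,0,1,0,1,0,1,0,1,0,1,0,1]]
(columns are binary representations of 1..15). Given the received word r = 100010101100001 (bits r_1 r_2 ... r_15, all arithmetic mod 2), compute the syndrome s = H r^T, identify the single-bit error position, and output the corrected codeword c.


s = (1, 1, 1, 1)^T, error position = 15, corrected codeword c = 100010101100000

Compute s = H r^T mod 2 one row at a time:
  s_1 = 0 + 1 + 1 + 0 + 0 + 0 + 0 + 1 = 3 ≡ 1 (mod 2).
  s_2 = 0 + 1 + 0 + 1 + 0 + 0 + 0 + 1 = 3 ≡ 1 (mod 2).
  s_3 = 0 + 0 + 0 + 1 + 1 + 0 + 0 + 1 = 3 ≡ 1 (mod 2).
  s_4 = 1 + 0 + 1 + 1 + 1 + 0 + 0 + 1 = 5 ≡ 1 (mod 2).
s = (1, 1, 1, 1)^T — this equals column 15 of H (binary 1111), so error is at position 15.
Correct: flip bit 15 of r = 100010101100001 to get c = 100010101100000.


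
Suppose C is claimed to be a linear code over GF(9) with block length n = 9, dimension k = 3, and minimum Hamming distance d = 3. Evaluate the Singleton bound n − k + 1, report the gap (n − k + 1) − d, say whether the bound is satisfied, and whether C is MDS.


Singleton RHS = n − k + 1 = 7, slack = 4, bound satisfied, not MDS.

Singleton bound: d ≤ n − k + 1.
Here n = 9, k = 3, so n − k + 1 = 7.
Given d = 3, check d ≤ 7: YES.
Slack = (n − k + 1) − d = 4.
The code is NOT MDS (slack = 4 > 0).
Description: the claimed parameters are [9, 3, 3]_9; such a code would be non-MDS.


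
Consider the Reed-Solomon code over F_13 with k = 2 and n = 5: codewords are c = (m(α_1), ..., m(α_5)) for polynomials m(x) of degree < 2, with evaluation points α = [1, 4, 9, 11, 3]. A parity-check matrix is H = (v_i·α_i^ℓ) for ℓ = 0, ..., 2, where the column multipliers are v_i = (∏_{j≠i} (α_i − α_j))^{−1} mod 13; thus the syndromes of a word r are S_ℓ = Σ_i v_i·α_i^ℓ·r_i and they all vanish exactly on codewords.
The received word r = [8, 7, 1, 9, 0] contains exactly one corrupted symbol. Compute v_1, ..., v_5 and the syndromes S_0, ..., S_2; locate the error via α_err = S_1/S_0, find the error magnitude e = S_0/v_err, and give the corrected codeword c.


S = (11, 7, 8), error at position 5, error magnitude e = 10, c = [8, 7, 1, 9, 3].

Step 1: column multipliers v_i = (∏_{j≠i}(α_i − α_j))^{−1} mod 13.
  i = 1 (α = 1): (1−4)(1−9)(1−11)(1−3) = (−3)·(−8)·(−10)·(−2) = 480 ≡ 12, so v_1 = 12^{−1} = 12 (mod 13).
  i = 2 (α = 4): (4−1)(4−9)(4−11)(4−3) = 3·(−5)·(−7)·1 = 105 ≡ 1, so v_2 = 1^{−1} = 1 (mod 13).
  i = 3 (α = 9): (9−1)(9−4)(9−11)(9−3) = 8·5·(−2)·6 = −480 ≡ 1, so v_3 = 1^{−1} = 1 (mod 13).
  i = 4 (α = 11): (11−1)(11−4)(11−9)(11−3) = 10·7·2·8 = 1120 ≡ 2, so v_4 = 2^{−1} = 7 (mod 13).
  i = 5 (α = 3): (3−1)(3−4)(3−9)(3−11) = 2·(−1)·(−6)·(−8) = −96 ≡ 8, so v_5 = 8^{−1} = 5 (mod 13).
  v = [12, 1, 1, 7, 5].
Step 2: syndromes of r = [8, 7, 1, 9, 0] (all sums mod 13).
  S_0 = Σ v_i r_i = 12·8 + 1·7 + 1·1 + 7·9 + 5·0 = 167 ≡ 11.
  S_1 = Σ v_i α_i r_i = 12·1·8 + 1·4·7 + 1·9·1 + 7·11·9 + 5·3·0 = 826 ≡ 7.
  α_i^2 mod 13 = [1, 3, 3, 4, 9].
  S_2 = Σ v_i α_i^2 r_i = 12·1·8 + 1·3·7 + 1·3·1 + 7·4·9 + 5·9·0 = 372 ≡ 8.
  S = (11, 7, 8) ≠ 0, so r is not a codeword (an error is present).
Step 3: locate the error. For a single error e at position i, S_ℓ = v_i·e·α_i^ℓ, so α_err = S_1/S_0.
  S_0^{−1} = 11^{−1} = 6 (mod 13), so α_err = 7·6 = 42 ≡ 3 = α_5. Error position i = 5.
  Consistency check: S_2/S_1 = 8·2 = 16 ≡ 3 = α_err ✓ (single-error assumption holds).
Step 4: error magnitude e = S_0/v_5 = S_0·∏_{j≠5}(α_5 − α_j) = 11·8 = 88 ≡ 10 (mod 13).
Step 5: correct position 5: c_5 = r_5 − e = 0 − 10 ≡ 3 (mod 13). Hence c = [8, 7, 1, 9, 3].
  Check: interpolating c through the α_i gives m(x) = 4 + 4·x (degree < 2) with m(α_i) = c_i for every i, so c is indeed a codeword.


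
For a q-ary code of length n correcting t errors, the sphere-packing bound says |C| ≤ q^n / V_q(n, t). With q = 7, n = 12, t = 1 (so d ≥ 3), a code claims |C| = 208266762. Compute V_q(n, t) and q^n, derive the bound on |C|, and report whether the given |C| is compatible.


V_q(n, t) = 73, q^n = 13841287201, Hamming bound = 189606673, |C| = 208266762 > bound (violated).

Step 1: Compute V_q(n, t) = Σ_{j=0}^1 C(n, j) (q−1)^j.
  j = 0: C(12,0)·(6)^0 = 1·1 = 1.
  j = 1: C(12,1)·(6)^1 = 12·6 = 72.
  V_q(n, t) = 1 + 72 = 73.
Step 2: q^n = 7^12 = 13841287201.
Step 3: Hamming bound ⌊q^n / V_q(n,t)⌋ = ⌊13841287201/73⌋ = 189606673.
Step 4: Compare |C| = 208266762 to 189606673: violated.
The claimed |C| lies above the Hamming bound, so no 7-ary code of length 12 with d ≥ 3 can have 208266762 codewords.


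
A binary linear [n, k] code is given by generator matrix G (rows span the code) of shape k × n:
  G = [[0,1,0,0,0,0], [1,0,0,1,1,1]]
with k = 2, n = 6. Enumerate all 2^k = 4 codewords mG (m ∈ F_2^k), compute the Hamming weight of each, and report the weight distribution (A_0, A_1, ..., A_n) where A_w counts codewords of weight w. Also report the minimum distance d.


Weight distribution: A_0 = 1, A_1 = 1, A_4 = 1, A_5 = 1. Minimum distance d = 1.

Enumerate all 2^2 = 4 messages m ∈ F_2^2.
For each, compute codeword c = mG in F_2^6, then tally its weight.
  m = 00 → c = 000000, weight = 0.
  m = 10 → c = 010000, weight = 1.
  m = 01 → c = 100111, weight = 4.
  m = 11 → c = 110111, weight = 5.
Tally weights:
  weight 0: 1 codewords.
  weight 1: 1 codewords.
  weight 4: 1 codewords.
  weight 5: 1 codewords.
Minimum distance d = smallest w > 0 with A_w > 0 = 1.
Sanity: Σ A_w = 4 = 2^2 = 4 ✓.


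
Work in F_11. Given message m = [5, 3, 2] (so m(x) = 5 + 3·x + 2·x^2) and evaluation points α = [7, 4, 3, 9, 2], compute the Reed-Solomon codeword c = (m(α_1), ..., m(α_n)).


c = [3, 5, 10, 7, 8]

Message polynomial: m(x) = 5 + 3·x + 2·x^2 (mod 11).
For each evaluation point α_i, compute m(α_i) mod 11:
  α_1 = 7: Horner steps 2 → 6 → 3, so m(7) = 3.
  α_2 = 4: Horner steps 2 → 0 → 5, so m(4) = 5.
  α_3 = 3: Horner steps 2 → 9 → 10, so m(3) = 10.
  α_4 = 9: Horner steps 2 → 10 → 7, so m(9) = 7.
  α_5 = 2: Horner steps 2 → 7 → 8, so m(2) = 8.
Codeword c = [3, 5, 10, 7, 8] ∈ F_11^5.


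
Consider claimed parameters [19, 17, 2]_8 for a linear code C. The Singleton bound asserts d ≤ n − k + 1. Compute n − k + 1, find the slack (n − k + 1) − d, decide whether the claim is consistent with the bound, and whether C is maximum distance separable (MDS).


Singleton RHS = n − k + 1 = 3, slack = 1, bound satisfied, not MDS.

Singleton bound: d ≤ n − k + 1.
Here n = 19, k = 17, so n − k + 1 = 3.
Given d = 2, check d ≤ 3: YES.
Slack = (n − k + 1) − d = 1.
The code is NOT MDS (slack = 1 > 0).
Description: the claimed parameters are [19, 17, 2]_8; such a code would be non-MDS.


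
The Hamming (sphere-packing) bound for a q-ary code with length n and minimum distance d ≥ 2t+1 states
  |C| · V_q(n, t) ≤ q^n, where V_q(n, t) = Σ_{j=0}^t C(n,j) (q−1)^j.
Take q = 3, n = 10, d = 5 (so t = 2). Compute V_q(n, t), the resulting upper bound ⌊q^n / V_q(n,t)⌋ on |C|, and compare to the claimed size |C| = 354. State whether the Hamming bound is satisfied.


V_q(n, t) = 201, q^n = 59049, Hamming bound = 293, |C| = 354 > bound (violated).

Step 1: Compute V_q(n, t) = Σ_{j=0}^2 C(n, j) (q−1)^j.
  j = 0: C(10,0)·(2)^0 = 1·1 = 1.
  j = 1: C(10,1)·(2)^1 = 10·2 = 20.
  j = 2: C(10,2)·(2)^2 = 45·4 = 180.
  V_q(n, t) = 1 + 20 + 180 = 201.
Step 2: q^n = 3^10 = 59049.
Step 3: Hamming bound ⌊q^n / V_q(n,t)⌋ = ⌊59049/201⌋ = 293.
Step 4: Compare |C| = 354 to 293: violated.
The claimed |C| lies above the Hamming bound, so no 3-ary code of length 10 with d ≥ 5 can have 354 codewords.


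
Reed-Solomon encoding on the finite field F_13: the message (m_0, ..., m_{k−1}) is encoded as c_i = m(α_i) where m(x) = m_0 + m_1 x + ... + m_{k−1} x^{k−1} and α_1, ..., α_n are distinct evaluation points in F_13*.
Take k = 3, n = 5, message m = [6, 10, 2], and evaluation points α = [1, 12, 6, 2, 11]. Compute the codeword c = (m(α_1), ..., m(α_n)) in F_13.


c = [5, 11, 8, 8, 7]

Message polynomial: m(x) = 6 + 10·x + 2·x^2 (mod 13).
For each evaluation point α_i, compute m(α_i) mod 13:
  α_1 = 1: Horner steps 2 → 12 → 5, so m(1) = 5.
  α_2 = 12: Horner steps 2 → 8 → 11, so m(12) = 11.
  α_3 = 6: Horner steps 2 → 9 → 8, so m(6) = 8.
  α_4 = 2: Horner steps 2 → 1 → 8, so m(2) = 8.
  α_5 = 11: Horner steps 2 → 6 → 7, so m(11) = 7.
Codeword c = [5, 11, 8, 8, 7] ∈ F_13^5.


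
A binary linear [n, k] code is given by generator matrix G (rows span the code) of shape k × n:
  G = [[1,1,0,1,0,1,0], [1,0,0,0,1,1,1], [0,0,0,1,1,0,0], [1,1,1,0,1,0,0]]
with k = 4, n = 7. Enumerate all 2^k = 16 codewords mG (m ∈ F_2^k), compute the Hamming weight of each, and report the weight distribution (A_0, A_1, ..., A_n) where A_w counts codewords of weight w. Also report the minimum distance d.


Weight distribution: A_0 = 1, A_2 = 3, A_4 = 11, A_6 = 1. Minimum distance d = 2.

Enumerate all 2^4 = 16 messages m ∈ F_2^4.
For each, compute codeword c = mG in F_2^7, then tally its weight.
  m = 0000 → c = 0000000, weight = 0.
  m = 1000 → c = 1101010, weight = 4.
  m = 0100 → c = 1000111, weight = 4.
  m = 1100 → c = 0101101, weight = 4.
  m = 0010 → c = 0001100, weight = 2.
  m = 1010 → c = 1100110, weight = 4.
  m = 0110 → c = 1001011, weight = 4.
  m = 1110 → c = 0100001, weight = 2.
  m = 0001 → c = 1110100, weight = 4.
  m = 1001 → c = 0011110, weight = 4.
  m = 0101 → c = 0110011, weight = 4.
  m = 1101 → c = 1011001, weight = 4.
  m = 0011 → c = 1111000, weight = 4.
  m = 1011 → c = 0010010, weight = 2.
  m = 0111 → c = 0111111, weight = 6.
  m = 1111 → c = 1010101, weight = 4.
Tally weights:
  weight 0: 1 codewords.
  weight 2: 3 codewords.
  weight 4: 11 codewords.
  weight 6: 1 codewords.
Minimum distance d = smallest w > 0 with A_w > 0 = 2.
Sanity: Σ A_w = 16 = 2^4 = 16 ✓.


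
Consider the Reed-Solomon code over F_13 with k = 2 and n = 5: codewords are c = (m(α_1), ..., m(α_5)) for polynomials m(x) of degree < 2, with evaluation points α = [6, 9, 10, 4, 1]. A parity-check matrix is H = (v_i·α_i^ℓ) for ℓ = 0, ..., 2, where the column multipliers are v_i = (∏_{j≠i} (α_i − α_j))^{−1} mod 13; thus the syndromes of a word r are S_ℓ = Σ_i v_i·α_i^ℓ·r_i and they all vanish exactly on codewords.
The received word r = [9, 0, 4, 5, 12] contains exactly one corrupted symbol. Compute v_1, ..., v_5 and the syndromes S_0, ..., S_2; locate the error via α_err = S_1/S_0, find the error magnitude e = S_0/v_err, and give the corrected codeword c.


S = (5, 6, 2), error at position 2, error magnitude e = 11, c = [9, 2, 4, 5, 12].

Step 1: column multipliers v_i = (∏_{j≠i}(α_i − α_j))^{−1} mod 13.
  i = 1 (α = 6): (6−9)(6−10)(6−4)(6−1) = (−3)·(−4)·2·5 = 120 ≡ 3, so v_1 = 3^{−1} = 9 (mod 13).
  i = 2 (α = 9): (9−6)(9−10)(9−4)(9−1) = 3·(−1)·5·8 = −120 ≡ 10, so v_2 = 10^{−1} = 4 (mod 13).
  i = 3 (α = 10): (10−6)(10−9)(10−4)(10−1) = 4·1·6·9 = 216 ≡ 8, so v_3 = 8^{−1} = 5 (mod 13).
  i = 4 (α = 4): (4−6)(4−9)(4−10)(4−1) = (−2)·(−5)·(−6)·3 = −180 ≡ 2, so v_4 = 2^{−1} = 7 (mod 13).
  i = 5 (α = 1): (1−6)(1−9)(1−10)(1−4) = (−5)·(−8)·(−9)·(−3) = 1080 ≡ 1, so v_5 = 1^{−1} = 1 (mod 13).
  v = [9, 4, 5, 7, 1].
Step 2: syndromes of r = [9, 0, 4, 5, 12] (all sums mod 13).
  S_0 = Σ v_i r_i = 9·9 + 4·0 + 5·4 + 7·5 + 1·12 = 148 ≡ 5.
  S_1 = Σ v_i α_i r_i = 9·6·9 + 4·9·0 + 5·10·4 + 7·4·5 + 1·1·12 = 838 ≡ 6.
  α_i^2 mod 13 = [10, 3, 9, 3, 1].
  S_2 = Σ v_i α_i^2 r_i = 9·10·9 + 4·3·0 + 5·9·4 + 7·3·5 + 1·1·12 = 1107 ≡ 2.
  S = (5, 6, 2) ≠ 0, so r is not a codeword (an error is present).
Step 3: locate the error. For a single error e at position i, S_ℓ = v_i·e·α_i^ℓ, so α_err = S_1/S_0.
  S_0^{−1} = 5^{−1} = 8 (mod 13), so α_err = 6·8 = 48 ≡ 9 = α_2. Error position i = 2.
  Consistency check: S_2/S_1 = 2·11 = 22 ≡ 9 = α_err ✓ (single-error assumption holds).
Step 4: error magnitude e = S_0/v_2 = S_0·∏_{j≠2}(α_2 − α_j) = 5·10 = 50 ≡ 11 (mod 13).
Step 5: correct position 2: c_2 = r_2 − e = 0 − 11 ≡ 2 (mod 13). Hence c = [9, 2, 4, 5, 12].
  Check: interpolating c through the α_i gives m(x) = 10 + 2·x (degree < 2) with m(α_i) = c_i for every i, so c is indeed a codeword.


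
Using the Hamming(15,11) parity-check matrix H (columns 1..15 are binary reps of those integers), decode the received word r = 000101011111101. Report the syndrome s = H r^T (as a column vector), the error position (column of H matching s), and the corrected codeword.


s = (1, 1, 0, 0)^T, error position = 12, corrected codeword c = 000101011110101

Compute s = H r^T mod 2 one row at a time:
  s_1 = 1 + 1 + 1 + 1 + 1 + 1 + 0 + 1 = 7 ≡ 1 (mod 2).
  s_2 = 1 + 0 + 1 + 0 + 1 + 1 + 0 + 1 = 5 ≡ 1 (mod 2).
  s_3 = 0 + 0 + 1 + 0 + 1 + 1 + 0 + 1 = 4 ≡ 0 (mod 2).
  s_4 = 0 + 0 + 0 + 0 + 1 + 1 + 1 + 1 = 4 ≡ 0 (mod 2).
s = (1, 1, 0, 0)^T — this equals column 12 of H (binary 1100), so error is at position 12.
Correct: flip bit 12 of r = 000101011111101 to get c = 000101011110101.


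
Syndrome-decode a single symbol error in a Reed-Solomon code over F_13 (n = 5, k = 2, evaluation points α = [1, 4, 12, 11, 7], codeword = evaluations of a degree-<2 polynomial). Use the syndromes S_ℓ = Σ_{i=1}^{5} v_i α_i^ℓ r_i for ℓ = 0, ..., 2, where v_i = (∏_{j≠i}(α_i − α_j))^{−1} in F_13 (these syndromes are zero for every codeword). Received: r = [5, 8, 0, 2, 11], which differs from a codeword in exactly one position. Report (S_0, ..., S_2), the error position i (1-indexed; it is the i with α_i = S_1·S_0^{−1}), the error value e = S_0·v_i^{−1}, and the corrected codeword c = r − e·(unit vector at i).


S = (8, 5, 8), error at position 3, error magnitude e = 10, c = [5, 8, 3, 2, 11].

Step 1: column multipliers v_i = (∏_{j≠i}(α_i − α_j))^{−1} mod 13.
  i = 1 (α = 1): (1−4)(1−12)(1−11)(1−7) = (−3)·(−11)·(−10)·(−6) = 1980 ≡ 4, so v_1 = 4^{−1} = 10 (mod 13).
  i = 2 (α = 4): (4−1)(4−12)(4−11)(4−7) = 3·(−8)·(−7)·(−3) = −504 ≡ 3, so v_2 = 3^{−1} = 9 (mod 13).
  i = 3 (α = 12): (12−1)(12−4)(12−11)(12−7) = 11·8·1·5 = 440 ≡ 11, so v_3 = 11^{−1} = 6 (mod 13).
  i = 4 (α = 11): (11−1)(11−4)(11−12)(11−7) = 10·7·(−1)·4 = −280 ≡ 6, so v_4 = 6^{−1} = 11 (mod 13).
  i = 5 (α = 7): (7−1)(7−4)(7−12)(7−11) = 6·3·(−5)·(−4) = 360 ≡ 9, so v_5 = 9^{−1} = 3 (mod 13).
  v = [10, 9, 6, 11, 3].
Step 2: syndromes of r = [5, 8, 0, 2, 11] (all sums mod 13).
  S_0 = Σ v_i r_i = 10·5 + 9·8 + 6·0 + 11·2 + 3·11 = 177 ≡ 8.
  S_1 = Σ v_i α_i r_i = 10·1·5 + 9·4·8 + 6·12·0 + 11·11·2 + 3·7·11 = 811 ≡ 5.
  α_i^2 mod 13 = [1, 3, 1, 4, 10].
  S_2 = Σ v_i α_i^2 r_i = 10·1·5 + 9·3·8 + 6·1·0 + 11·4·2 + 3·10·11 = 684 ≡ 8.
  S = (8, 5, 8) ≠ 0, so r is not a codeword (an error is present).
Step 3: locate the error. For a single error e at position i, S_ℓ = v_i·e·α_i^ℓ, so α_err = S_1/S_0.
  S_0^{−1} = 8^{−1} = 5 (mod 13), so α_err = 5·5 = 25 ≡ 12 = α_3. Error position i = 3.
  Consistency check: S_2/S_1 = 8·8 = 64 ≡ 12 = α_err ✓ (single-error assumption holds).
Step 4: error magnitude e = S_0/v_3 = S_0·∏_{j≠3}(α_3 − α_j) = 8·11 = 88 ≡ 10 (mod 13).
Step 5: correct position 3: c_3 = r_3 − e = 0 − 10 ≡ 3 (mod 13). Hence c = [5, 8, 3, 2, 11].
  Check: interpolating c through the α_i gives m(x) = 4 + 1·x (degree < 2) with m(α_i) = c_i for every i, so c is indeed a codeword.


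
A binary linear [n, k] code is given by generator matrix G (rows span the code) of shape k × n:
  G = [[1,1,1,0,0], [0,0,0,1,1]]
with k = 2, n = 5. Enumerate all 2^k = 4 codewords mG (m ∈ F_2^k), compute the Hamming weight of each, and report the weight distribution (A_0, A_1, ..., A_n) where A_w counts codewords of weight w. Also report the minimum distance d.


Weight distribution: A_0 = 1, A_2 = 1, A_3 = 1, A_5 = 1. Minimum distance d = 2.

Enumerate all 2^2 = 4 messages m ∈ F_2^2.
For each, compute codeword c = mG in F_2^5, then tally its weight.
  m = 00 → c = 00000, weight = 0.
  m = 10 → c = 11100, weight = 3.
  m = 01 → c = 00011, weight = 2.
  m = 11 → c = 11111, weight = 5.
Tally weights:
  weight 0: 1 codewords.
  weight 2: 1 codewords.
  weight 3: 1 codewords.
  weight 5: 1 codewords.
Minimum distance d = smallest w > 0 with A_w > 0 = 2.
Sanity: Σ A_w = 4 = 2^2 = 4 ✓.


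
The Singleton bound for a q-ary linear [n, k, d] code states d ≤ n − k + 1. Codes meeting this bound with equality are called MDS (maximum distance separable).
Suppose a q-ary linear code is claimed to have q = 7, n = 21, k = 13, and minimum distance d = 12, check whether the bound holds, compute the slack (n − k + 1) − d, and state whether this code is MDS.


Singleton RHS = n − k + 1 = 9, slack = -3, bound violated (no such code; not MDS).

Singleton bound: d ≤ n − k + 1.
Here n = 21, k = 13, so n − k + 1 = 9.
Given d = 12, check d ≤ 9: NO.
Slack = (n − k + 1) − d = -3.
The slack is negative: d = 12 exceeds n − k + 1 = 9 by 3, so the Singleton bound is violated and no linear [21, 13, 12]_7 code can exist. In particular it is not MDS (MDS requires d = n − k + 1 exactly).
Description: the claimed parameters are [21, 13, 12]_7; such a code would be impossible (violates the Singleton bound).


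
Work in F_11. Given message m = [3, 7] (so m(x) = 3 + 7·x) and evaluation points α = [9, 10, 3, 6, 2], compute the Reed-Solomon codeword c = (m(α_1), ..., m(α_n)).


c = [0, 7, 2, 1, 6]

Message polynomial: m(x) = 3 + 7·x (mod 11).
For each evaluation point α_i, compute m(α_i) mod 11:
  α_1 = 9: Horner steps 7 → 0, so m(9) = 0.
  α_2 = 10: Horner steps 7 → 7, so m(10) = 7.
  α_3 = 3: Horner steps 7 → 2, so m(3) = 2.
  α_4 = 6: Horner steps 7 → 1, so m(6) = 1.
  α_5 = 2: Horner steps 7 → 6, so m(2) = 6.
Codeword c = [0, 7, 2, 1, 6] ∈ F_11^5.
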